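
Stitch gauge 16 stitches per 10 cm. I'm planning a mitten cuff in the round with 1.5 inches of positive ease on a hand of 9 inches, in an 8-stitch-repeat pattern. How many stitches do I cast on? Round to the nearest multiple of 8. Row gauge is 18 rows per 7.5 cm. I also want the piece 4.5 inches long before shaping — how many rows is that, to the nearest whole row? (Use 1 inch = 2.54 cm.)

Finished = 9 + 1.5 = 10.5 inches.
10.5 inches × 2.54 = 26.67 cm.
16/10 = 1.6 sts per cm; 26.67 × 1.6 = 42.67 sts.
Nearest multiple of 8 → 40.
4.5 inches = 11.43 cm; × 2.4 = 27.43 → 27 rows.

Cast on 40 stitches; work 27 rows.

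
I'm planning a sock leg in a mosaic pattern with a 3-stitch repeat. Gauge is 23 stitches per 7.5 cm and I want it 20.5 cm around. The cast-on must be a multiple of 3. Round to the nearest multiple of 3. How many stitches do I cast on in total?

23 / 7.5 = 3.067 sts per cm.
20.5 × 3.067 = 62.87 sts.
Nearest multiple of 3: 63.

Cast on 63 stitches.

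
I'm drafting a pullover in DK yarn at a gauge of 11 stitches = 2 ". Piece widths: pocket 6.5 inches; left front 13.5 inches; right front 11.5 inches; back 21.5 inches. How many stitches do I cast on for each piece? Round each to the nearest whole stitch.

Rate = 11/2 = 5.5 sts per in.
pocket: 6.5 × 5.5 = 35.75 → 36.
left front: 13.5 × 5.5 = 74.25 → 74.
right front: 11.5 × 5.5 = 63.25 → 63.
back: 21.5 × 5.5 = 118.25 → 118.

pocket 36; left front 74; right front 63; back 118.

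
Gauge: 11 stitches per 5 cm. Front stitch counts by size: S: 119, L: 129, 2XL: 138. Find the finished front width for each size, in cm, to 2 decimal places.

S 54.09 cm; L 58.64 cm; 2XL 62.73 cm.

11/5 = 2.2 sts per cm.
S: 119 / 2.2 = 54.091 → 54.09 cm.
L: 129 / 2.2 = 58.636 → 58.64 cm.
2XL: 138 / 2.2 = 62.727 → 62.73 cm.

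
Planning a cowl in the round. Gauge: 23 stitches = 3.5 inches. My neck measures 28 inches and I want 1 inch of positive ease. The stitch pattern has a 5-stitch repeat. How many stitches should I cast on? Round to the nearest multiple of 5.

190 stitches.

Finished = 28 + 1 = 29 inches.
23 / 3.5 = 6.571 sts/in.
29 × 6.571 = 190.57 sts.
Nearest multiple of 5: 190.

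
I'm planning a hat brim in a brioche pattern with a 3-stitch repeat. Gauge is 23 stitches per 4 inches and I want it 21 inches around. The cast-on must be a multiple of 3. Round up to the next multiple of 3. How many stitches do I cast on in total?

123 stitches.

23 / 4 = 5.75 sts per inch.
21 × 5.75 = 120.75 sts.
Next multiple of 3: 123.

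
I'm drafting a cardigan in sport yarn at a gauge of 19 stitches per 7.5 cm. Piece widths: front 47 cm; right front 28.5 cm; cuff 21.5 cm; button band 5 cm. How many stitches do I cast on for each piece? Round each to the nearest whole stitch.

front 119; right front 72; cuff 54; button band 13.

Rate = 19/7.5 = 2.533 sts per cm.
front: 47 × 2.533 = 119.07 → 119.
right front: 28.5 × 2.533 = 72.20 → 72.
cuff: 21.5 × 2.533 = 54.47 → 54.
button band: 5 × 2.533 = 12.67 → 13.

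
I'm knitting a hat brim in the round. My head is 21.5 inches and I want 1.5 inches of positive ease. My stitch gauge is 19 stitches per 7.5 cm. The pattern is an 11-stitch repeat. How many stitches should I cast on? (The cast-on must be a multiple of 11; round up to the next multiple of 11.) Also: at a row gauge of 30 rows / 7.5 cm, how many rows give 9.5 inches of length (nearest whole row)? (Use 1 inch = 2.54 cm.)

Cast on 154 stitches; work 97 rows.

Finished = 21.5 + 1.5 = 23 inches.
23 inches × 2.54 = 58.42 cm.
19/7.5 = 2.533 sts per cm; 58.42 × 2.533 = 148.00 sts.
Next multiple of 11 → 154.
9.5 inches = 24.13 cm; × 4 = 96.52 → 97 rows.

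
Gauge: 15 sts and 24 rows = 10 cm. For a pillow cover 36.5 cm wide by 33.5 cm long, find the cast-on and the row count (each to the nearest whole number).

Stitch gauge = 15/10 = 1.5 sts/cm; 36.5 × 1.5 = 54.75 → 55 sts.
Row gauge = 24/10 = 2.4 rows/cm; 33.5 × 2.4 = 80.40 → 80 rows.

Cast on 55 stitches and work 80 rows.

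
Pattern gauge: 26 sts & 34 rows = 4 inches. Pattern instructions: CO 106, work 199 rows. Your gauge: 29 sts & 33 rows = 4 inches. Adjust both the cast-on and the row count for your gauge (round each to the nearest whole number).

Cast on 118 stitches; work 193 rows.

Stitches: 106 × 29/26 = 118.23 → 118.
Rows: 199 × 33/34 = 193.15 → 193.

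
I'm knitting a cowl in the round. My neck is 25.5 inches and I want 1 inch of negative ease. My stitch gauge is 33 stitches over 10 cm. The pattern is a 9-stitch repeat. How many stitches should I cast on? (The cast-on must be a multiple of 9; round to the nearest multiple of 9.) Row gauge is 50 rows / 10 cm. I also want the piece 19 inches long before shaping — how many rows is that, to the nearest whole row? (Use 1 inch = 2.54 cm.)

Cast on 207 stitches; work 241 rows.

Finished = 25.5 − 1 = 24.5 inches.
24.5 inches × 2.54 = 62.23 cm.
33/10 = 3.3 sts per cm; 62.23 × 3.3 = 205.36 sts.
Nearest multiple of 9 → 207.
19 inches = 48.26 cm; × 5 = 241.30 → 241 rows.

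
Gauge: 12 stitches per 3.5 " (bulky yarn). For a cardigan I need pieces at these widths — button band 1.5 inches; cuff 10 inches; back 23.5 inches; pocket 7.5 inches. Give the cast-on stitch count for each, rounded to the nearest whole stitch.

button band 5; cuff 34; back 81; pocket 26.

Rate = 12/3.5 = 3.429 sts per in.
button band: 1.5 × 3.429 = 5.14 → 5.
cuff: 10 × 3.429 = 34.29 → 34.
back: 23.5 × 3.429 = 80.57 → 81.
pocket: 7.5 × 3.429 = 25.71 → 26.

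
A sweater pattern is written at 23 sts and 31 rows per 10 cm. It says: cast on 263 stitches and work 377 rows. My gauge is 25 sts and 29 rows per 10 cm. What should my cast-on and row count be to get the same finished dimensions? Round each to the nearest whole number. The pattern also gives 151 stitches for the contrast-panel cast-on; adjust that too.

Cast on 286 stitches; work 353 rows; contrast-panel cast-on 164 stitches.

Stitches: 263 × 25/23 = 285.87 → 286.
Rows: 377 × 29/31 = 352.68 → 353.
contrast-panel cast-on: 151 × 25/23 = 164.13 → 164.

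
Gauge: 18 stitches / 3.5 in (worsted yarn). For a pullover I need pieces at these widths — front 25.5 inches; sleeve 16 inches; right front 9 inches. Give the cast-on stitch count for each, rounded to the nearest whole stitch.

Rate = 18/3.5 = 5.143 sts per in.
front: 25.5 × 5.143 = 131.14 → 131.
sleeve: 16 × 5.143 = 82.29 → 82.
right front: 9 × 5.143 = 46.29 → 46.

front 131; sleeve 82; right front 46.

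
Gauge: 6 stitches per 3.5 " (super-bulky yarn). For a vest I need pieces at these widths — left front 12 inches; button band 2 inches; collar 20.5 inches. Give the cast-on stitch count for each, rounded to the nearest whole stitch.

left front 21; button band 3; collar 35.

Rate = 6/3.5 = 1.714 sts per in.
left front: 12 × 1.714 = 20.57 → 21.
button band: 2 × 1.714 = 3.43 → 3.
collar: 20.5 × 1.714 = 35.14 → 35.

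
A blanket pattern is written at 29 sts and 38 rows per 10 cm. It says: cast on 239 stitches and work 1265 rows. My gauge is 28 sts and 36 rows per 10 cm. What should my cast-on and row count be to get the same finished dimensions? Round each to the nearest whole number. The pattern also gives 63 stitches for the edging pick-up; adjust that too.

Stitches: 239 × 28/29 = 230.76 → 231.
Rows: 1265 × 36/38 = 1198.42 → 1198.
edging pick-up: 63 × 28/29 = 60.83 → 61.

Cast on 231 stitches; work 1198 rows; edging pick-up 61 stitches.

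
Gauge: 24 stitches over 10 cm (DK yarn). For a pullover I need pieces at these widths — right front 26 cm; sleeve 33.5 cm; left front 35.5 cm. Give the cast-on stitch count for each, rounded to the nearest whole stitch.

Rate = 24/10 = 2.4 sts per cm.
right front: 26 × 2.4 = 62.40 → 62.
sleeve: 33.5 × 2.4 = 80.40 → 80.
left front: 35.5 × 2.4 = 85.20 → 85.

right front 62; sleeve 80; left front 85.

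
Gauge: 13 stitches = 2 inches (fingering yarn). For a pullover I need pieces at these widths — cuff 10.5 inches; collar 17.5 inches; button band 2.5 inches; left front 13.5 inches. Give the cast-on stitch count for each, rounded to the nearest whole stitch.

Rate = 13/2 = 6.5 sts per in.
cuff: 10.5 × 6.5 = 68.25 → 68.
collar: 17.5 × 6.5 = 113.75 → 114.
button band: 2.5 × 6.5 = 16.25 → 16.
left front: 13.5 × 6.5 = 87.75 → 88.

cuff 68; collar 114; button band 16; left front 88.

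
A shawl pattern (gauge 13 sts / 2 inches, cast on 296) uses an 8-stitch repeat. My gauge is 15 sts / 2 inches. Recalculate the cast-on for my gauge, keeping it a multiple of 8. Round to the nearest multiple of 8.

296 × 15 / 13 = 341.54.
Nearest multiple of 8: 344.

CO 344 sts.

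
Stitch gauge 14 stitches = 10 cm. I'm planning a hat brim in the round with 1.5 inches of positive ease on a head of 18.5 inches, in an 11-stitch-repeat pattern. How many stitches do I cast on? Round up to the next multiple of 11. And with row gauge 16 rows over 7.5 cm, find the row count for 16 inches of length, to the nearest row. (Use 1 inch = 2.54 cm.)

Cast on 77 stitches; work 87 rows.

Finished = 18.5 + 1.5 = 20 inches.
20 inches × 2.54 = 50.80 cm.
14/10 = 1.4 sts per cm; 50.80 × 1.4 = 71.12 sts.
Next multiple of 11 → 77.
16 inches = 40.64 cm; × 2.133 = 86.70 → 87 rows.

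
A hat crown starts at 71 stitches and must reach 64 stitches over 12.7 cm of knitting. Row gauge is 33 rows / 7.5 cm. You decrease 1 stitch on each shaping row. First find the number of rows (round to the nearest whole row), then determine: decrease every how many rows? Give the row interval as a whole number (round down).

Rows = 12.7 × 4.4 = 55.9 → 56 rows.
Stitches to remove: 7 → 7 shaping rows (at 1 st each).
56 / 7 = 8.00 → every 8 rows.

Decrease every 8th row.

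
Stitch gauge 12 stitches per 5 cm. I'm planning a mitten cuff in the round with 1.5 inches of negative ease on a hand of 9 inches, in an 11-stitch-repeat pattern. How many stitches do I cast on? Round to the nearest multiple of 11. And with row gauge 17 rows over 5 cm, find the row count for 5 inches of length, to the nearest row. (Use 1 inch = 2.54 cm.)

Cast on 44 stitches; work 43 rows.

Finished = 9 − 1.5 = 7.5 inches.
7.5 inches × 2.54 = 19.05 cm.
12/5 = 2.4 sts per cm; 19.05 × 2.4 = 45.72 sts.
Nearest multiple of 11 → 44.
5 inches = 12.70 cm; × 3.4 = 43.18 → 43 rows.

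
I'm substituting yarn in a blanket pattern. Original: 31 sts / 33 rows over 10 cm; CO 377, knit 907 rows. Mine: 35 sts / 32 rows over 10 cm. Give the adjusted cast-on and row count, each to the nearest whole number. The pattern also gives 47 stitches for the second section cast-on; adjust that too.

Stitches: 377 × 35/31 = 425.65 → 426.
Rows: 907 × 32/33 = 879.52 → 880.
second section cast-on: 47 × 35/31 = 53.06 → 53.

Cast on 426 stitches; work 880 rows; second section cast-on 53 stitches.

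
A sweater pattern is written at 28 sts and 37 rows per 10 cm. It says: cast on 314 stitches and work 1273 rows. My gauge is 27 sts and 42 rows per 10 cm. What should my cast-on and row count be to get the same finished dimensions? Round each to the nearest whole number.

Stitches: 314 × 27/28 = 302.79 → 303.
Rows: 1273 × 42/37 = 1445.03 → 1445.

Cast on 303 stitches; work 1445 rows.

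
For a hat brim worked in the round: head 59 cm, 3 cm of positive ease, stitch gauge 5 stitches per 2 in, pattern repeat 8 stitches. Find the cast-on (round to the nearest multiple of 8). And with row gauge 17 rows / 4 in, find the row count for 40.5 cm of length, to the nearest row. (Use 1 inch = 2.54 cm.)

Cast on 64 stitches; work 68 rows.

Finished = 59 + 3 = 62 cm.
62 cm × 1/2.54 = 24.41 inches.
5/2 = 2.5 sts per in; 24.41 × 2.5 = 61.02 sts.
Nearest multiple of 8 → 64.
40.5 cm = 15.94 inches; × 4.25 = 67.77 → 68 rows.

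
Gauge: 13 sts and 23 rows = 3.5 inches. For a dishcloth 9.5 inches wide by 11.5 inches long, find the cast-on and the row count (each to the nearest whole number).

Cast on 35 stitches and work 76 rows.

Stitch gauge = 13/3.5 = 3.714 sts/in; 9.5 × 3.714 = 35.29 → 35 sts.
Row gauge = 23/3.5 = 6.571 rows/in; 11.5 × 6.571 = 75.57 → 76 rows.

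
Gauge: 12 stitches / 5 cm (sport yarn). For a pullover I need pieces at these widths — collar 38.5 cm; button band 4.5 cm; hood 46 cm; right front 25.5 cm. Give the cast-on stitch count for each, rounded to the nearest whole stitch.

Rate = 12/5 = 2.4 sts per cm.
collar: 38.5 × 2.4 = 92.40 → 92.
button band: 4.5 × 2.4 = 10.80 → 11.
hood: 46 × 2.4 = 110.40 → 110.
right front: 25.5 × 2.4 = 61.20 → 61.

collar 92; button band 11; hood 110; right front 61.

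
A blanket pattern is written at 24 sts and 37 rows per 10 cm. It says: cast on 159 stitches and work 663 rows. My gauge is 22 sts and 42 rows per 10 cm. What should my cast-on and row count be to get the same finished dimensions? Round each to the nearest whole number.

Cast on 146 stitches; work 753 rows.

Stitches: 159 × 22/24 = 145.75 → 146.
Rows: 663 × 42/37 = 752.59 → 753.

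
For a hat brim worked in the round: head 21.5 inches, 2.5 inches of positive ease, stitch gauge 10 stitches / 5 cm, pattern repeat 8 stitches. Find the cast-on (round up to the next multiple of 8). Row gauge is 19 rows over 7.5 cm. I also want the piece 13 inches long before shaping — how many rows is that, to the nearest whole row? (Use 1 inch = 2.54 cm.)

Cast on 128 stitches; work 84 rows.

Finished = 21.5 + 2.5 = 24 inches.
24 inches × 2.54 = 60.96 cm.
10/5 = 2 sts per cm; 60.96 × 2 = 121.92 sts.
Next multiple of 8 → 128.
13 inches = 33.02 cm; × 2.533 = 83.65 → 84 rows.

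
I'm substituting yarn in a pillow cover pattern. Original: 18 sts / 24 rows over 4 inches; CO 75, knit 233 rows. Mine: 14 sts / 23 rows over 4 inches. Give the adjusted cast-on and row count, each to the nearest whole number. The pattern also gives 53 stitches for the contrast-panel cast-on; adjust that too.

Cast on 58 stitches; work 223 rows; contrast-panel cast-on 41 stitches.

Stitches: 75 × 14/18 = 58.33 → 58.
Rows: 233 × 23/24 = 223.29 → 223.
contrast-panel cast-on: 53 × 14/18 = 41.22 → 41.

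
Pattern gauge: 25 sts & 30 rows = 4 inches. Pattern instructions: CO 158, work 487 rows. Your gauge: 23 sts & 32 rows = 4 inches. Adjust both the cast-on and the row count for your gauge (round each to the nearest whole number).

Stitches: 158 × 23/25 = 145.36 → 145.
Rows: 487 × 32/30 = 519.47 → 519.

Cast on 145 stitches; work 519 rows.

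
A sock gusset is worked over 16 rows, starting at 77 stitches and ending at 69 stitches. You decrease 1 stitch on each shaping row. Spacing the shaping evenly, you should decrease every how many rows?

Decrease every 2nd row.

Stitches to remove: |69 − 77| = 8.
Shaping rows needed: 8 / 1 = 8.
16 rows / 8 = every 2 rows.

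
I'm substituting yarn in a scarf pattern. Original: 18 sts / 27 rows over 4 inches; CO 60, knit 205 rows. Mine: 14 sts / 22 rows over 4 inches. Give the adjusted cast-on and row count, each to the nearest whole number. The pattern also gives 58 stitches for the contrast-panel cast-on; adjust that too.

Cast on 47 stitches; work 167 rows; contrast-panel cast-on 45 stitches.

Stitches: 60 × 14/18 = 46.67 → 47.
Rows: 205 × 22/27 = 167.04 → 167.
contrast-panel cast-on: 58 × 14/18 = 45.11 → 45.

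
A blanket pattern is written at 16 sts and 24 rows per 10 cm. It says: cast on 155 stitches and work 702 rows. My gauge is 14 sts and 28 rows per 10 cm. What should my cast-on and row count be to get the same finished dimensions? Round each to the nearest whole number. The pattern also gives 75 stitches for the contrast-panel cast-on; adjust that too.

Cast on 136 stitches; work 819 rows; contrast-panel cast-on 66 stitches.

Stitches: 155 × 14/16 = 135.62 → 136.
Rows: 702 × 28/24 = 819.00 → 819.
contrast-panel cast-on: 75 × 14/16 = 65.62 → 66.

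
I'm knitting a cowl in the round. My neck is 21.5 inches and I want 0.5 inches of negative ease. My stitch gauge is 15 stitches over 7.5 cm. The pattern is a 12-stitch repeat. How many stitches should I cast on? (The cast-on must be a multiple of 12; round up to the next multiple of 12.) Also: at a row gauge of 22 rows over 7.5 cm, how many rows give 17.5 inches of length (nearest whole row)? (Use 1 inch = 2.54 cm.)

Finished = 21.5 − 0.5 = 21 inches.
21 inches × 2.54 = 53.34 cm.
15/7.5 = 2 sts per cm; 53.34 × 2 = 106.68 sts.
Next multiple of 12 → 108.
17.5 inches = 44.45 cm; × 2.933 = 130.39 → 130 rows.

Cast on 108 stitches; work 130 rows.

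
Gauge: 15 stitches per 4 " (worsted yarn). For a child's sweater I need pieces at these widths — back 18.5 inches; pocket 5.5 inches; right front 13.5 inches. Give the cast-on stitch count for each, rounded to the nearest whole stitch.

back 69; pocket 21; right front 51.

Rate = 15/4 = 3.75 sts per in.
back: 18.5 × 3.75 = 69.38 → 69.
pocket: 5.5 × 3.75 = 20.62 → 21.
right front: 13.5 × 3.75 = 50.62 → 51.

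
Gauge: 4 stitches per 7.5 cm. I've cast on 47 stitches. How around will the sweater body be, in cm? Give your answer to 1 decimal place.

4 stitches / 7.5 cm = 0.533 stitches per cm.
47 / 0.533 = 88.12 cm.

88.1 cm.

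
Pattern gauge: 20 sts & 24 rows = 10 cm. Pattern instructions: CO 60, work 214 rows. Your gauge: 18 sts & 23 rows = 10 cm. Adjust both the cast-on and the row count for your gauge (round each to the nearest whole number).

Cast on 54 stitches; work 205 rows.

Stitches: 60 × 18/20 = 54.00 → 54.
Rows: 214 × 23/24 = 205.08 → 205.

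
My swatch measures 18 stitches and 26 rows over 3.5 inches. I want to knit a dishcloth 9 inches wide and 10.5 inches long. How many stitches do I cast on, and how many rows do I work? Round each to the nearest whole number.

Cast on 46 stitches and work 78 rows.

Stitch gauge = 18/3.5 = 5.143 sts/in; 9 × 5.143 = 46.29 → 46 sts.
Row gauge = 26/3.5 = 7.429 rows/in; 10.5 × 7.429 = 78.00 → 78 rows.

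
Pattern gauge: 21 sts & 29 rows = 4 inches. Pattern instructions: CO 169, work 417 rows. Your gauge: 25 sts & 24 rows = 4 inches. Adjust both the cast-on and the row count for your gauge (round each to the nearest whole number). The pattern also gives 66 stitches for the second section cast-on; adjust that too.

Stitches: 169 × 25/21 = 201.19 → 201.
Rows: 417 × 24/29 = 345.10 → 345.
second section cast-on: 66 × 25/21 = 78.57 → 79.

Cast on 201 stitches; work 345 rows; second section cast-on 79 stitches.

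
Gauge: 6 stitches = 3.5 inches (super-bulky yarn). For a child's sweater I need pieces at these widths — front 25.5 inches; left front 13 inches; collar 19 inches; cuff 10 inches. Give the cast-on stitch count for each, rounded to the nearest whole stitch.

Rate = 6/3.5 = 1.714 sts per in.
front: 25.5 × 1.714 = 43.71 → 44.
left front: 13 × 1.714 = 22.29 → 22.
collar: 19 × 1.714 = 32.57 → 33.
cuff: 10 × 1.714 = 17.14 → 17.

front 44; left front 22; collar 33; cuff 17.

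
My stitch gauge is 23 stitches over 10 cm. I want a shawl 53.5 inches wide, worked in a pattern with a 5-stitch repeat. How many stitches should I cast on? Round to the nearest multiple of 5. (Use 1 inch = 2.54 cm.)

Cast on 315 stitches.

53.5 in = 53.5 × 2.54 = 135.89 cm.
23 / 10 = 2.3 sts/cm.
135.89 × 2.3 = 312.55 sts.
→ 315.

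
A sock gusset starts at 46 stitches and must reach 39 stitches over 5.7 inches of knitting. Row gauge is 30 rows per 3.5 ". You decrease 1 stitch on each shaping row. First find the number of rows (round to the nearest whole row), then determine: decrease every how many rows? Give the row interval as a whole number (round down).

Decrease every 7th row.

Rows = 5.7 × 8.571 = 48.9 → 49 rows.
Stitches to remove: 7 → 7 shaping rows (at 1 st each).
49 / 7 = 7.00 → every 7 rows.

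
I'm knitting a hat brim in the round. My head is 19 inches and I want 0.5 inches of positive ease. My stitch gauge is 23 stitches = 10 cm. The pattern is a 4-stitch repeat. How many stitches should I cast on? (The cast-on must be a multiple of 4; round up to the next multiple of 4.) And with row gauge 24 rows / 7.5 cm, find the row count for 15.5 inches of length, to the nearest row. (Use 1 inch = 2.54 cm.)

Finished = 19 + 0.5 = 19.5 inches.
19.5 inches × 2.54 = 49.53 cm.
23/10 = 2.3 sts per cm; 49.53 × 2.3 = 113.92 sts.
Next multiple of 4 → 116.
15.5 inches = 39.37 cm; × 3.2 = 125.98 → 126 rows.

Cast on 116 stitches; work 126 rows.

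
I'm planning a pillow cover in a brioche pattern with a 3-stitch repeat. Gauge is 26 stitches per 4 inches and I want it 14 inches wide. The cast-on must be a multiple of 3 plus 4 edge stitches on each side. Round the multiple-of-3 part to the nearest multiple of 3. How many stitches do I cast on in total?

26 / 4 = 6.5 sts per inch.
14 × 6.5 = 91.00 sts.
Less 8 edge sts → 83.00 for the repeat.
Nearest multiple of 3: 84.
Add back 8 edge sts → 92.

Cast on 92 stitches.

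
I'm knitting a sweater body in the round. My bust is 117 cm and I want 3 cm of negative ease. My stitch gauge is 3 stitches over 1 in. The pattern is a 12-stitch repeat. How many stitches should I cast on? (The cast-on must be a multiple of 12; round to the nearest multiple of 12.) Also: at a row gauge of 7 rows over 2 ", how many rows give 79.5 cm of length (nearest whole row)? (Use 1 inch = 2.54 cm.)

Cast on 132 stitches; work 110 rows.

Finished = 117 − 3 = 114 cm.
114 cm × 1/2.54 = 44.88 inches.
3/1 = 3 sts per in; 44.88 × 3 = 134.65 sts.
Nearest multiple of 12 → 132.
79.5 cm = 31.30 inches; × 3.5 = 109.55 → 110 rows.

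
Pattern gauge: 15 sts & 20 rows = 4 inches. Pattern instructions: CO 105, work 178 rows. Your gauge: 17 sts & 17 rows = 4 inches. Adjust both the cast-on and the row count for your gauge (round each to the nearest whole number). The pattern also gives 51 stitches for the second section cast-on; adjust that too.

Stitches: 105 × 17/15 = 119.00 → 119.
Rows: 178 × 17/20 = 151.30 → 151.
second section cast-on: 51 × 17/15 = 57.80 → 58.

Cast on 119 stitches; work 151 rows; second section cast-on 58 stitches.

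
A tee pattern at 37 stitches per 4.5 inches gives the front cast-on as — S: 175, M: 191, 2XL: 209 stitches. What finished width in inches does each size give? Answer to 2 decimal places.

37/4.5 = 8.222 sts per in.
S: 175 / 8.222 = 21.284 → 21.28 in.
M: 191 / 8.222 = 23.230 → 23.23 in.
2XL: 209 / 8.222 = 25.419 → 25.42 in.

S 21.28 inches; M 23.23 inches; 2XL 25.42 inches.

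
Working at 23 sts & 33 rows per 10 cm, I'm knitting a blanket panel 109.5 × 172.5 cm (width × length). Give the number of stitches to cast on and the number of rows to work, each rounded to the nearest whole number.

Stitch gauge = 23/10 = 2.3 sts/cm; 109.5 × 2.3 = 251.85 → 252 sts.
Row gauge = 33/10 = 3.3 rows/cm; 172.5 × 3.3 = 569.25 → 569 rows.

Cast on 252 stitches and work 569 rows.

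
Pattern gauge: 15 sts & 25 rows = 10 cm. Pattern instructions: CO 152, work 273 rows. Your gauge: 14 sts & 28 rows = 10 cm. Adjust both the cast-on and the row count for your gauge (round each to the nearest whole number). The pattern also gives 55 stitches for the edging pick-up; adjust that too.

Cast on 142 stitches; work 306 rows; edging pick-up 51 stitches.

Stitches: 152 × 14/15 = 141.87 → 142.
Rows: 273 × 28/25 = 305.76 → 306.
edging pick-up: 55 × 14/15 = 51.33 → 51.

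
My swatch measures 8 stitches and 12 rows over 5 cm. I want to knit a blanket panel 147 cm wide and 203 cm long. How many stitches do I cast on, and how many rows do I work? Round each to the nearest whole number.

Stitch gauge = 8/5 = 1.6 sts/cm; 147 × 1.6 = 235.20 → 235 sts.
Row gauge = 12/5 = 2.4 rows/cm; 203 × 2.4 = 487.20 → 487 rows.

Cast on 235 stitches and work 487 rows.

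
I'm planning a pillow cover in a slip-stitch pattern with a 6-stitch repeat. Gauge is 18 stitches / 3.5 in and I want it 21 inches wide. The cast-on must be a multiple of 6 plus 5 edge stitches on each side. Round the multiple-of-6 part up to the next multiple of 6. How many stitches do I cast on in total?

CO 112 sts.

18 / 3.5 = 5.143 sts per inch.
21 × 5.143 = 108.00 sts.
Less 10 edge sts → 98.00 for the repeat.
Next multiple of 6: 102.
Add back 10 edge sts → 112.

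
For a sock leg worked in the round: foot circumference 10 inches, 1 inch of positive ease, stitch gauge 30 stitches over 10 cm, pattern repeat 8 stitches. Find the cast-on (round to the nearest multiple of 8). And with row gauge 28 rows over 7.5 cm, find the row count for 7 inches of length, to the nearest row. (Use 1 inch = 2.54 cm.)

Finished = 10 + 1 = 11 inches.
11 inches × 2.54 = 27.94 cm.
30/10 = 3 sts per cm; 27.94 × 3 = 83.82 sts.
Nearest multiple of 8 → 80.
7 inches = 17.78 cm; × 3.733 = 66.38 → 66 rows.

Cast on 80 stitches; work 66 rows.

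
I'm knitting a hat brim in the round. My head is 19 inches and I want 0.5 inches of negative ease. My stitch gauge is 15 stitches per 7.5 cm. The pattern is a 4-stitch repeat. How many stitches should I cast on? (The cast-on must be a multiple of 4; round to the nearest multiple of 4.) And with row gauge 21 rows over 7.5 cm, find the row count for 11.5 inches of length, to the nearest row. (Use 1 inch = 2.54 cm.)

Cast on 92 stitches; work 82 rows.

Finished = 19 − 0.5 = 18.5 inches.
18.5 inches × 2.54 = 46.99 cm.
15/7.5 = 2 sts per cm; 46.99 × 2 = 93.98 sts.
Nearest multiple of 4 → 92.
11.5 inches = 29.21 cm; × 2.8 = 81.79 → 82 rows.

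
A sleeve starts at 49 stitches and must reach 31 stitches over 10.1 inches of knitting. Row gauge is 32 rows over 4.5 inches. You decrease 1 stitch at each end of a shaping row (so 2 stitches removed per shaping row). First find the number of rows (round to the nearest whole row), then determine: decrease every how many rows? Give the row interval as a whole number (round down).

Rows = 10.1 × 7.111 = 71.8 → 72 rows.
Stitches to remove: 18 → 9 shaping rows (at 2 st each).
72 / 9 = 8.00 → every 8 rows.

Decrease every 8th row.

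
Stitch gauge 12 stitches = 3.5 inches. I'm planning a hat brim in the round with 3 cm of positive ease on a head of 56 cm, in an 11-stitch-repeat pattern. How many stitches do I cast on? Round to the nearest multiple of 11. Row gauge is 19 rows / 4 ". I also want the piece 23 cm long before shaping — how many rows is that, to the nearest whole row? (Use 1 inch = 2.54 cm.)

Cast on 77 stitches; work 43 rows.

Finished = 56 + 3 = 59 cm.
59 cm × 1/2.54 = 23.23 inches.
12/3.5 = 3.429 sts per in; 23.23 × 3.429 = 79.64 sts.
Nearest multiple of 11 → 77.
23 cm = 9.06 inches; × 4.75 = 43.01 → 43 rows.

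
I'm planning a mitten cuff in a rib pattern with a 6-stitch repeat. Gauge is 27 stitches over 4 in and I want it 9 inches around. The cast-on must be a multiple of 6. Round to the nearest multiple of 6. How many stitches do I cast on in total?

27 / 4 = 6.75 sts per inch.
9 × 6.75 = 60.75 sts.
Nearest multiple of 6: 60.

CO 60 sts.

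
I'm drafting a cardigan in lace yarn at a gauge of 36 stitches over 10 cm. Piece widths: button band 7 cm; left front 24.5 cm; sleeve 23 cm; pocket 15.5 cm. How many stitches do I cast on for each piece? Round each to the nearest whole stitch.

Rate = 36/10 = 3.6 sts per cm.
button band: 7 × 3.6 = 25.20 → 25.
left front: 24.5 × 3.6 = 88.20 → 88.
sleeve: 23 × 3.6 = 82.80 → 83.
pocket: 15.5 × 3.6 = 55.80 → 56.

button band 25; left front 88; sleeve 83; pocket 56.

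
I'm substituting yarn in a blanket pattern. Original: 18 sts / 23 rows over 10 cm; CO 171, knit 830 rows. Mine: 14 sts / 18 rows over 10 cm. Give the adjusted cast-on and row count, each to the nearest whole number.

Stitches: 171 × 14/18 = 133.00 → 133.
Rows: 830 × 18/23 = 649.57 → 650.

Cast on 133 stitches; work 650 rows.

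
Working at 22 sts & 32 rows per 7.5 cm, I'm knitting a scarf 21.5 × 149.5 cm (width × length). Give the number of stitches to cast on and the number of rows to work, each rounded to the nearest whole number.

Stitch gauge = 22/7.5 = 2.933 sts/cm; 21.5 × 2.933 = 63.07 → 63 sts.
Row gauge = 32/7.5 = 4.267 rows/cm; 149.5 × 4.267 = 637.87 → 638 rows.

Cast on 63 stitches and work 638 rows.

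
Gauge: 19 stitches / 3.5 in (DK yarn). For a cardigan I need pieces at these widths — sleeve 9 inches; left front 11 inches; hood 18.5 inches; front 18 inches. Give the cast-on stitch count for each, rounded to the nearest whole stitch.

Rate = 19/3.5 = 5.429 sts per in.
sleeve: 9 × 5.429 = 48.86 → 49.
left front: 11 × 5.429 = 59.71 → 60.
hood: 18.5 × 5.429 = 100.43 → 100.
front: 18 × 5.429 = 97.71 → 98.

sleeve 49; left front 60; hood 100; front 98.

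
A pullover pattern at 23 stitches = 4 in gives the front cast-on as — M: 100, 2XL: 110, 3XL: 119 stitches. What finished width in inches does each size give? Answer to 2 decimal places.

M 17.39 inches; 2XL 19.13 inches; 3XL 20.70 inches.

23/4 = 5.75 sts per in.
M: 100 / 5.75 = 17.391 → 17.39 in.
2XL: 110 / 5.75 = 19.130 → 19.13 in.
3XL: 119 / 5.75 = 20.696 → 20.70 in.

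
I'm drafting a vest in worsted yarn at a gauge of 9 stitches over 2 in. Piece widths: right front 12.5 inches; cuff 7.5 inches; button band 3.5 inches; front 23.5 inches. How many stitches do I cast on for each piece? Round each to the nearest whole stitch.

right front 56; cuff 34; button band 16; front 106.

Rate = 9/2 = 4.5 sts per in.
right front: 12.5 × 4.5 = 56.25 → 56.
cuff: 7.5 × 4.5 = 33.75 → 34.
button band: 3.5 × 4.5 = 15.75 → 16.
front: 23.5 × 4.5 = 105.75 → 106.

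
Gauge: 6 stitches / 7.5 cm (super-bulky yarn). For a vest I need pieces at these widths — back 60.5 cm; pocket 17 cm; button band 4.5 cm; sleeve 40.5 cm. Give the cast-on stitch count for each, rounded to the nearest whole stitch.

back 48; pocket 14; button band 4; sleeve 32.

Rate = 6/7.5 = 0.8 sts per cm.
back: 60.5 × 0.8 = 48.40 → 48.
pocket: 17 × 0.8 = 13.60 → 14.
button band: 4.5 × 0.8 = 3.60 → 4.
sleeve: 40.5 × 0.8 = 32.40 → 32.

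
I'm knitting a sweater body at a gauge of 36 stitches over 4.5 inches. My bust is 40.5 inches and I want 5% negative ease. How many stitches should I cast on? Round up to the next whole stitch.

Finished = 40.5 × 0.95 = 38.48 in.
36 / 4.5 = 8 sts per inch.
38.48 × 8 = 307.80 sts.
→ 308 sts.

Cast on 308 stitches.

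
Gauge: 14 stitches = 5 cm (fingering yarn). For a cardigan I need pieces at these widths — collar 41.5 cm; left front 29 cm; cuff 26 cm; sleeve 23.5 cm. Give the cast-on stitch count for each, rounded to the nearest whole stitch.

collar 116; left front 81; cuff 73; sleeve 66.

Rate = 14/5 = 2.8 sts per cm.
collar: 41.5 × 2.8 = 116.20 → 116.
left front: 29 × 2.8 = 81.20 → 81.
cuff: 26 × 2.8 = 72.80 → 73.
sleeve: 23.5 × 2.8 = 65.80 → 66.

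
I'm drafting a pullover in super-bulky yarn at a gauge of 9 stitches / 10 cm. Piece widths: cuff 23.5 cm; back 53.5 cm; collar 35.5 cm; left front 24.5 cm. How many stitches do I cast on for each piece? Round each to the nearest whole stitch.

cuff 21; back 48; collar 32; left front 22.

Rate = 9/10 = 0.9 sts per cm.
cuff: 23.5 × 0.9 = 21.15 → 21.
back: 53.5 × 0.9 = 48.15 → 48.
collar: 35.5 × 0.9 = 31.95 → 32.
left front: 24.5 × 0.9 = 22.05 → 22.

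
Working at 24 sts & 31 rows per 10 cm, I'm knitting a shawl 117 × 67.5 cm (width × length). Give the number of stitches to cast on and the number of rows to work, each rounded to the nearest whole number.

Cast on 281 stitches and work 209 rows.

Stitch gauge = 24/10 = 2.4 sts/cm; 117 × 2.4 = 280.80 → 281 sts.
Row gauge = 31/10 = 3.1 rows/cm; 67.5 × 3.1 = 209.25 → 209 rows.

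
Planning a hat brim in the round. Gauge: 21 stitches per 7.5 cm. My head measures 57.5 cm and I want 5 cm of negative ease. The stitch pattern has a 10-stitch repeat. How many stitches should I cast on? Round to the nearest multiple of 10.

Finished = 57.5 − 5 = 52.5 cm.
21 / 7.5 = 2.8 sts/cm.
52.5 × 2.8 = 147.00 sts.
Nearest multiple of 10: 150.

CO 150 sts.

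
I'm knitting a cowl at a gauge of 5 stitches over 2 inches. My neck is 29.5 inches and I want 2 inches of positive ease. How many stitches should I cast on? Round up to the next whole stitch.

79 stitches.

Finished = 29.5 + 2 = 31.5 in.
5 / 2 = 2.5 sts per inch.
31.50 × 2.5 = 78.75 sts.
→ 79 sts.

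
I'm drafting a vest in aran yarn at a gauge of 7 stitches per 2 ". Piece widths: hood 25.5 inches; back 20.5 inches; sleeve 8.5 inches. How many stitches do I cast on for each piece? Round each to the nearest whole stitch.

Rate = 7/2 = 3.5 sts per in.
hood: 25.5 × 3.5 = 89.25 → 89.
back: 20.5 × 3.5 = 71.75 → 72.
sleeve: 8.5 × 3.5 = 29.75 → 30.

hood 89; back 72; sleeve 30.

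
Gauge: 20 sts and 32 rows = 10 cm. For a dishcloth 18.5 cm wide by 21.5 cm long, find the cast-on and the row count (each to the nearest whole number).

Cast on 37 stitches and work 69 rows.

Stitch gauge = 20/10 = 2 sts/cm; 18.5 × 2 = 37.00 → 37 sts.
Row gauge = 32/10 = 3.2 rows/cm; 21.5 × 3.2 = 68.80 → 69 rows.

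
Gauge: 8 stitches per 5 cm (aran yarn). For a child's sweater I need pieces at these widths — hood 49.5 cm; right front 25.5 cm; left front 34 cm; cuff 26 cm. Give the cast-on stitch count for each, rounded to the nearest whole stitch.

hood 79; right front 41; left front 54; cuff 42.

Rate = 8/5 = 1.6 sts per cm.
hood: 49.5 × 1.6 = 79.20 → 79.
right front: 25.5 × 1.6 = 40.80 → 41.
left front: 34 × 1.6 = 54.40 → 54.
cuff: 26 × 1.6 = 41.60 → 42.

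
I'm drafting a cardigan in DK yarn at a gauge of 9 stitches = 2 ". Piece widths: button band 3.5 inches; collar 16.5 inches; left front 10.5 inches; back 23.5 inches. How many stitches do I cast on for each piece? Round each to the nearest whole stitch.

button band 16; collar 74; left front 47; back 106.

Rate = 9/2 = 4.5 sts per in.
button band: 3.5 × 4.5 = 15.75 → 16.
collar: 16.5 × 4.5 = 74.25 → 74.
left front: 10.5 × 4.5 = 47.25 → 47.
back: 23.5 × 4.5 = 105.75 → 106.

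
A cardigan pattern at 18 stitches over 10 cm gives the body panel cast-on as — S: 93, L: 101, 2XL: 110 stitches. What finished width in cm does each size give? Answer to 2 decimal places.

S 51.67 cm; L 56.11 cm; 2XL 61.11 cm.

18/10 = 1.8 sts per cm.
S: 93 / 1.8 = 51.667 → 51.67 cm.
L: 101 / 1.8 = 56.111 → 56.11 cm.
2XL: 110 / 1.8 = 61.111 → 61.11 cm.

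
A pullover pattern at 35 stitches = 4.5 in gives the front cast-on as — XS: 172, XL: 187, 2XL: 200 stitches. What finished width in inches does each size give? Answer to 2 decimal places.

XS 22.11 inches; XL 24.04 inches; 2XL 25.71 inches.

35/4.5 = 7.778 sts per in.
XS: 172 / 7.778 = 22.114 → 22.11 in.
XL: 187 / 7.778 = 24.043 → 24.04 in.
2XL: 200 / 7.778 = 25.714 → 25.71 in.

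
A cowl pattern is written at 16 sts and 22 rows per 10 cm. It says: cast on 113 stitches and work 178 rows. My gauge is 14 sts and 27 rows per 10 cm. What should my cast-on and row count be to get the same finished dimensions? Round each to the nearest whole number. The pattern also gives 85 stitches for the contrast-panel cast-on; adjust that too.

Cast on 99 stitches; work 218 rows; contrast-panel cast-on 74 stitches.

Stitches: 113 × 14/16 = 98.88 → 99.
Rows: 178 × 27/22 = 218.45 → 218.
contrast-panel cast-on: 85 × 14/16 = 74.38 → 74.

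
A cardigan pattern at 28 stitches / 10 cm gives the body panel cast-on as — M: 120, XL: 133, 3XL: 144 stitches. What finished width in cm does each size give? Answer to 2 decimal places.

28/10 = 2.8 sts per cm.
M: 120 / 2.8 = 42.857 → 42.86 cm.
XL: 133 / 2.8 = 47.500 → 47.50 cm.
3XL: 144 / 2.8 = 51.429 → 51.43 cm.

M 42.86 cm; XL 47.50 cm; 3XL 51.43 cm.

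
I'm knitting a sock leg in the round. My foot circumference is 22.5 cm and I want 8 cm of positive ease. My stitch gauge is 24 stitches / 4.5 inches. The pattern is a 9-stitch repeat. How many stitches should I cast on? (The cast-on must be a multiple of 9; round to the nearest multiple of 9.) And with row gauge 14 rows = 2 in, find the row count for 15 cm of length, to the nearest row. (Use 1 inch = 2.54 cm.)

Cast on 63 stitches; work 41 rows.

Finished = 22.5 + 8 = 30.5 cm.
30.5 cm × 1/2.54 = 12.01 inches.
24/4.5 = 5.333 sts per in; 12.01 × 5.333 = 64.04 sts.
Nearest multiple of 9 → 63.
15 cm = 5.91 inches; × 7 = 41.34 → 41 rows.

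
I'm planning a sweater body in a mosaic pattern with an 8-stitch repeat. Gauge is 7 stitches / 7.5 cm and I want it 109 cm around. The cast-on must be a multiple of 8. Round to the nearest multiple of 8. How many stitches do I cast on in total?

7 / 7.5 = 0.933 sts per cm.
109 × 0.933 = 101.73 sts.
Nearest multiple of 8: 104.

104 stitches.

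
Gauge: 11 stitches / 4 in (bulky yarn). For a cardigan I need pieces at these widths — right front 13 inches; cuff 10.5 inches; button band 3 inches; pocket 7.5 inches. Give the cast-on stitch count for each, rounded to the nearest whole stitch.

right front 36; cuff 29; button band 8; pocket 21.

Rate = 11/4 = 2.75 sts per in.
right front: 13 × 2.75 = 35.75 → 36.
cuff: 10.5 × 2.75 = 28.88 → 29.
button band: 3 × 2.75 = 8.25 → 8.
pocket: 7.5 × 2.75 = 20.62 → 21.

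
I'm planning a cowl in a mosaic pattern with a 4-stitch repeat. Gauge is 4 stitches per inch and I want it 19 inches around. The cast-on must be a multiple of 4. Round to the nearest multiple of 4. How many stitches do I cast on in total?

CO 76 sts.

4 / 1 = 4 sts per inch.
19 × 4 = 76.00 sts.
Nearest multiple of 4: 76.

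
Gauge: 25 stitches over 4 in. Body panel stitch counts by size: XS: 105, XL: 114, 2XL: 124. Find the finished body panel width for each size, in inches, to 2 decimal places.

XS 16.80 inches; XL 18.24 inches; 2XL 19.84 inches.

25/4 = 6.25 sts per in.
XS: 105 / 6.25 = 16.800 → 16.80 in.
XL: 114 / 6.25 = 18.240 → 18.24 in.
2XL: 124 / 6.25 = 19.840 → 19.84 in.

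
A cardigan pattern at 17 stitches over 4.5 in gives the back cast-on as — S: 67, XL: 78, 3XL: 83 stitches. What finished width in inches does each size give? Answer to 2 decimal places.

S 17.74 inches; XL 20.65 inches; 3XL 21.97 inches.

17/4.5 = 3.778 sts per in.
S: 67 / 3.778 = 17.735 → 17.74 in.
XL: 78 / 3.778 = 20.647 → 20.65 in.
3XL: 83 / 3.778 = 21.971 → 21.97 in.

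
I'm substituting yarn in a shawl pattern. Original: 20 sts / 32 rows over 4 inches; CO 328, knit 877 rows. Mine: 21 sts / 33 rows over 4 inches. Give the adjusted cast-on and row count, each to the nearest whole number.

Stitches: 328 × 21/20 = 344.40 → 344.
Rows: 877 × 33/32 = 904.41 → 904.

Cast on 344 stitches; work 904 rows.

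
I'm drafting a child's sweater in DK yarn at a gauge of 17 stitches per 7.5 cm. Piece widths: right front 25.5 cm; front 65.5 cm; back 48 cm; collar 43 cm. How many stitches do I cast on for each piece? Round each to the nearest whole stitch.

Rate = 17/7.5 = 2.267 sts per cm.
right front: 25.5 × 2.267 = 57.80 → 58.
front: 65.5 × 2.267 = 148.47 → 148.
back: 48 × 2.267 = 108.80 → 109.
collar: 43 × 2.267 = 97.47 → 97.

right front 58; front 148; back 109; collar 97.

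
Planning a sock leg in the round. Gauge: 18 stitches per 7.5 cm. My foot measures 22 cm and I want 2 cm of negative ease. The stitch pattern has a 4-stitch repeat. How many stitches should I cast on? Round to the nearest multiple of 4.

Finished = 22 − 2 = 20 cm.
18 / 7.5 = 2.4 sts/cm.
20 × 2.4 = 48.00 sts.
Nearest multiple of 4: 48.

48 stitches.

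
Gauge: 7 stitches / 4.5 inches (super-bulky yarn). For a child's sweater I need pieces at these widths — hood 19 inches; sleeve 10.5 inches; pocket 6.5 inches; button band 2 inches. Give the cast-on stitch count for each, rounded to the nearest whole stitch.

Rate = 7/4.5 = 1.556 sts per in.
hood: 19 × 1.556 = 29.56 → 30.
sleeve: 10.5 × 1.556 = 16.33 → 16.
pocket: 6.5 × 1.556 = 10.11 → 10.
button band: 2 × 1.556 = 3.11 → 3.

hood 30; sleeve 16; pocket 10; button band 3.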